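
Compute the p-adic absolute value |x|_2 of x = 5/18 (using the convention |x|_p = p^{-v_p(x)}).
|5/18|_2 = 2

Step 1 — compute v_2(x) by factoring powers of 2 out of the numerator and denominator: v_2(5/18) = -1. Step 2 — apply |x|_p = p^{-v_p(x)} = 2^{1} = 2.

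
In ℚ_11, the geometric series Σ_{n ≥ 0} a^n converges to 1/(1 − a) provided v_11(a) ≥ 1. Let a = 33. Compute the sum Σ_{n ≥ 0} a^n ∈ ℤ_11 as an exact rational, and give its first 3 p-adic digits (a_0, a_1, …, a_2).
Σ a^n = 1/(1 − a) = -1/32;  first 3 digits = (1, 3, 9)

v_11(a) = 1 ≥ 1, so the series converges in ℤ_11 to 1/(1 − a) = 1/(1 − 33) = -1/32. Expand this rational in ℤ_11: compute digits iteratively via d_i = x_i mod 11, x_{i+1} = (x_i − d_i)/11. The first 3 digits are (1, 3, 9).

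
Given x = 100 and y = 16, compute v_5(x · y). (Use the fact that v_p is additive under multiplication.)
v_5(1600) = 2

v_p(x) = 2 (factor: 100 = 5^2 · 4); v_p(y) = 0 (factor: 16 = 5^0 · 16). Additivity: v_p(xy) = v_p(x) + v_p(y) = 2 + 0 = 2. (Direct check: xy = 1600 = 5^2 · (64).)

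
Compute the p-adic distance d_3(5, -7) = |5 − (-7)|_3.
d_3(5, -7) = 1/3

Step 1 — x − y = 5 − (-7) = 12. Step 2 — v_3(12) = 1 (factor: 12 = (3^1 · 4); the sign does not affect v_p). Step 3 — |x − y|_3 = 3^{-1} = 1/3.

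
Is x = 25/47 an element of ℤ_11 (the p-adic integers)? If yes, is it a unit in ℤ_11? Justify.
x ∈ ℤ_11^× (unit); v_11(x) = 0

ℤ_11 = {x ∈ ℚ_11 : v_11(x) ≥ 0} and ℤ_11^× = {x ∈ ℤ_11 : v_11(x) = 0}. Here v_11(25/47) = v_11(num) − v_11(den) = 0; compare against these criteria.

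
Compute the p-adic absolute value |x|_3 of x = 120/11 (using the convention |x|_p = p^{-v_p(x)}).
|120/11|_3 = 1/3

Step 1 — compute v_3(x) by factoring powers of 3 out of the numerator and denominator: v_3(120/11) = 1. Step 2 — apply |x|_p = p^{-v_p(x)} = 3^{-1} = 1/3.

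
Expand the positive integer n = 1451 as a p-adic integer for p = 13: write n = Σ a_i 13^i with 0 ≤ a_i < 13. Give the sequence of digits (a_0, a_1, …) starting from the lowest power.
(a_0, a_1, …) = (8, 7, 8)

Repeated division by 13 gives the digits low-to-high: 1451 = 8 + 7·13^1 + 8·13^2. Digit sequence: (8, 7, 8).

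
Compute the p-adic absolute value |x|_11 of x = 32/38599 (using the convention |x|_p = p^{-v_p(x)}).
|32/38599|_11 = 1331

Step 1 — compute v_11(x) by factoring powers of 11 out of the numerator and denominator: v_11(32/38599) = -3. Step 2 — apply |x|_p = p^{-v_p(x)} = 11^{3} = 1331.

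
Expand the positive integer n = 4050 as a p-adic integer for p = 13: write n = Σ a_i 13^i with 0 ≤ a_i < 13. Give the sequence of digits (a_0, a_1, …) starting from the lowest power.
(a_0, a_1, …) = (7, 12, 10, 1)

Repeated division by 13 gives the digits low-to-high: 4050 = 7 + 12·13^1 + 10·13^2 + 1·13^3. Digit sequence: (7, 12, 10, 1).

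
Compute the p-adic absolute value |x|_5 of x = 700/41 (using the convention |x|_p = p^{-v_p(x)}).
|700/41|_5 = 1/25

Step 1 — compute v_5(x) by factoring powers of 5 out of the numerator and denominator: v_5(700/41) = 2. Step 2 — apply |x|_p = p^{-v_p(x)} = 5^{-2} = 1/25.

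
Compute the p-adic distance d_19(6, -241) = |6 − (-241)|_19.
d_19(6, -241) = 1/19

Step 1 — x − y = 6 − (-241) = 247. Step 2 — v_19(247) = 1 (factor: 247 = (19^1 · 13); the sign does not affect v_p). Step 3 — |x − y|_19 = 19^{-1} = 1/19.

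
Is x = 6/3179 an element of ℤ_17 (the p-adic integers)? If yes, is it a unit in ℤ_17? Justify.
x ∉ ℤ_17 (v_17(x) = -2 < 0)

ℤ_17 = {x ∈ ℚ_17 : v_17(x) ≥ 0} and ℤ_17^× = {x ∈ ℤ_17 : v_17(x) = 0}. Here v_17(6/3179) = v_17(num) − v_17(den) = -2; compare against these criteria.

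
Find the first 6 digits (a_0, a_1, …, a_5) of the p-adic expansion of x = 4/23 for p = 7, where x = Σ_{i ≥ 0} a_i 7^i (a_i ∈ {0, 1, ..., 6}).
(a_0, …, a_5) = (2, 4, 0, 6, 4, 6)

v_7(4/23) = 0 (numerator and denominator both coprime to 7), so x ∈ ℤ_7^×. Compute digits iteratively via a_i = x_i mod 7, x_{i+1} = (x_i − a_i)/7, with x_0 = x:
  x_0 = 4/23;  a_0 = 2;  x_1 = (x_0 − 2)/7 = -6/23
  x_1 = -6/23;  a_1 = 4;  x_2 = (x_1 − 4)/7 = -14/23
  x_2 = -14/23;  a_2 = 0;  x_3 = (x_2 − 0)/7 = -2/23
  x_3 = -2/23;  a_3 = 6;  x_4 = (x_3 − 6)/7 = -20/23
  x_4 = -20/23;  a_4 = 4;  x_5 = (x_4 − 4)/7 = -16/23
  x_5 = -16/23;  a_5 = 6;  x_6 = (x_5 − 6)/7 = -22/23
Digits: (2, 4, 0, 6, 4, 6).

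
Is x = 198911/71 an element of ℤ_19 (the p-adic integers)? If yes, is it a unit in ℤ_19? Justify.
x ∈ ℤ_19 but not a unit; v_19(x) = 3 > 0

ℤ_19 = {x ∈ ℚ_19 : v_19(x) ≥ 0} and ℤ_19^× = {x ∈ ℤ_19 : v_19(x) = 0}. Here v_19(198911/71) = v_19(num) − v_19(den) = 3; compare against these criteria.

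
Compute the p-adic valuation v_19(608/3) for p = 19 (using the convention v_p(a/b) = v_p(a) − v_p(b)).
v_19(608/3) = 1

Factor powers of 19 from the numerator and denominator of the reduced fraction: 608 = 19^1 · 32 and 3 = 19^0 · 3. Apply v_p(a/b) = v_p(a) − v_p(b): v_19(608/3) = 1 − 0 = 1.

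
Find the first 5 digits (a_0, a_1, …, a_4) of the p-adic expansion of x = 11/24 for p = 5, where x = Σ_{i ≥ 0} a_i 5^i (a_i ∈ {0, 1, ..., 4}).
(a_0, …, a_4) = (4, 2, 3, 2, 3)

v_5(11/24) = 0 (numerator and denominator both coprime to 5), so x ∈ ℤ_5^×. Compute digits iteratively via a_i = x_i mod 5, x_{i+1} = (x_i − a_i)/5, with x_0 = x:
  x_0 = 11/24;  a_0 = 4;  x_1 = (x_0 − 4)/5 = -17/24
  x_1 = -17/24;  a_1 = 2;  x_2 = (x_1 − 2)/5 = -13/24
  x_2 = -13/24;  a_2 = 3;  x_3 = (x_2 − 3)/5 = -17/24
  x_3 = -17/24;  a_3 = 2;  x_4 = (x_3 − 2)/5 = -13/24
  x_4 = -13/24;  a_4 = 3;  x_5 = (x_4 − 3)/5 = -17/24
Digits: (4, 2, 3, 2, 3).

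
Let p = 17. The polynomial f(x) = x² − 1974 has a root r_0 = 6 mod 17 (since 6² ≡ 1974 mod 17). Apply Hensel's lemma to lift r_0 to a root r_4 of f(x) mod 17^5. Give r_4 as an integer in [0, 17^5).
r_4 = 1232897 (mod 1419857)

Hensel's recurrence: r_{i+1} = r_i − f(r_i)·(f′(r_i))^{-1} mod 17^{i+2}, with f′(x) = 2x. Iterate:
  r_0 = 6 (mod 17)
  r_1 = 23 (mod 289)
  r_2 = 4647 (mod 4913)
  r_3 = 63603 (mod 83521)
  r_4 = 1232897 (mod 1419857)
Final: r_4 = 1232897, and one checks f(r_4) ≡ 0 mod 17^5.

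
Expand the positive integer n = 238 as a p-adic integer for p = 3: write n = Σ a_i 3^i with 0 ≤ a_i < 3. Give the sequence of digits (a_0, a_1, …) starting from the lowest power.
(a_0, a_1, …) = (1, 1, 2, 2, 2)

Repeated division by 3 gives the digits low-to-high: 238 = 1 + 1·3^1 + 2·3^2 + 2·3^3 + 2·3^4. Digit sequence: (1, 1, 2, 2, 2).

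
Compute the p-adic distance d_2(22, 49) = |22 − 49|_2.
d_2(22, 49) = 1

Step 1 — x − y = 22 − 49 = -27. Step 2 — v_2(-27) = 0 (factor: -27 = −(2^0 · 27); the sign does not affect v_p). Step 3 — |x − y|_2 = 2^{0} = 1.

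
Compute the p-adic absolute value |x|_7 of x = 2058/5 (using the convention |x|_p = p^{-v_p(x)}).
|2058/5|_7 = 1/343

Step 1 — compute v_7(x) by factoring powers of 7 out of the numerator and denominator: v_7(2058/5) = 3. Step 2 — apply |x|_p = p^{-v_p(x)} = 7^{-3} = 1/343.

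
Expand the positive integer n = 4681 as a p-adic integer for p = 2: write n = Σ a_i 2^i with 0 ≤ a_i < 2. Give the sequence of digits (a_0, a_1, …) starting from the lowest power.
(a_0, a_1, …) = (1, 0, 0, 1, 0, 0, 1, 0, 0, 1, 0, 0, 1)

Repeated division by 2 gives the digits low-to-high: 4681 = 1 + 1·2^3 + 1·2^6 + 1·2^9 + 1·2^12. Digit sequence: (1, 0, 0, 1, 0, 0, 1, 0, 0, 1, 0, 0, 1).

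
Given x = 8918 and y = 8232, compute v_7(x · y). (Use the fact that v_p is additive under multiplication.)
v_7(73412976) = 6

v_p(x) = 3 (factor: 8918 = 7^3 · 26); v_p(y) = 3 (factor: 8232 = 7^3 · 24). Additivity: v_p(xy) = v_p(x) + v_p(y) = 3 + 3 = 6. (Direct check: xy = 73412976 = 7^6 · (624).)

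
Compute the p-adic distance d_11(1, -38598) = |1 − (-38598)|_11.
d_11(1, -38598) = 1/1331

Step 1 — x − y = 1 − (-38598) = 38599. Step 2 — v_11(38599) = 3 (factor: 38599 = (11^3 · 29); the sign does not affect v_p). Step 3 — |x − y|_11 = 11^{-3} = 1/1331.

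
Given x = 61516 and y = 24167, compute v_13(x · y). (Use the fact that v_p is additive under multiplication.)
v_13(1486657172) = 6

v_p(x) = 3 (factor: 61516 = 13^3 · 28); v_p(y) = 3 (factor: 24167 = 13^3 · 11). Additivity: v_p(xy) = v_p(x) + v_p(y) = 3 + 3 = 6. (Direct check: xy = 1486657172 = 13^6 · (308).)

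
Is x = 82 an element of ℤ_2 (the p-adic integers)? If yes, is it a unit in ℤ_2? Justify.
x ∈ ℤ_2 but not a unit; v_2(x) = 1 > 0

ℤ_2 = {x ∈ ℚ_2 : v_2(x) ≥ 0} and ℤ_2^× = {x ∈ ℤ_2 : v_2(x) = 0}. Here v_2(82) = v_2(num) − v_2(den) = 1; compare against these criteria.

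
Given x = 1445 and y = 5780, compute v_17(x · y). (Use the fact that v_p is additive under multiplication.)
v_17(8352100) = 4

v_p(x) = 2 (factor: 1445 = 17^2 · 5); v_p(y) = 2 (factor: 5780 = 17^2 · 20). Additivity: v_p(xy) = v_p(x) + v_p(y) = 2 + 2 = 4. (Direct check: xy = 8352100 = 17^4 · (100).)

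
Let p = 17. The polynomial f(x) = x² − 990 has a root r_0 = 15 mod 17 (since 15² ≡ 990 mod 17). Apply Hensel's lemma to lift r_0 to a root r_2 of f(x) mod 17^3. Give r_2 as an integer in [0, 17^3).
r_2 = 4809 (mod 4913)

Hensel's recurrence: r_{i+1} = r_i − f(r_i)·(f′(r_i))^{-1} mod 17^{i+2}, with f′(x) = 2x. Iterate:
  r_0 = 15 (mod 17)
  r_1 = 185 (mod 289)
  r_2 = 4809 (mod 4913)
Final: r_2 = 4809, and one checks f(r_2) ≡ 0 mod 17^3.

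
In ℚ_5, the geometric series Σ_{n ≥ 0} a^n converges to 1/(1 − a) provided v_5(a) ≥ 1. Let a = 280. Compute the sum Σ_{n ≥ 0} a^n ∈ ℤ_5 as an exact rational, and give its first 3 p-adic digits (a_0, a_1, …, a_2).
Σ a^n = 1/(1 − a) = -1/279;  first 3 digits = (1, 1, 2)

v_5(a) = 1 ≥ 1, so the series converges in ℤ_5 to 1/(1 − a) = 1/(1 − 280) = -1/279. Expand this rational in ℤ_5: compute digits iteratively via d_i = x_i mod 5, x_{i+1} = (x_i − d_i)/5. The first 3 digits are (1, 1, 2).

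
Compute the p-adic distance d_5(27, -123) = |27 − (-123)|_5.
d_5(27, -123) = 1/25

Step 1 — x − y = 27 − (-123) = 150. Step 2 — v_5(150) = 2 (factor: 150 = (5^2 · 6); the sign does not affect v_p). Step 3 — |x − y|_5 = 5^{-2} = 1/25.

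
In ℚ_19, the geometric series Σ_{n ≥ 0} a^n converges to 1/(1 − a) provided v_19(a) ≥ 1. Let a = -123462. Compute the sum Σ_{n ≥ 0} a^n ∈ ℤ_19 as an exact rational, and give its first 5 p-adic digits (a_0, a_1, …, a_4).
Σ a^n = 1/(1 − a) = 1/123463;  first 5 digits = (1, 0, 0, 1, 18)

v_19(a) = 3 ≥ 1, so the series converges in ℤ_19 to 1/(1 − a) = 1/(1 − (-123462)) = 1/123463. Expand this rational in ℤ_19: compute digits iteratively via d_i = x_i mod 19, x_{i+1} = (x_i − d_i)/19. The first 5 digits are (1, 0, 0, 1, 18).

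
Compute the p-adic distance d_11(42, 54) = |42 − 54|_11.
d_11(42, 54) = 1

Step 1 — x − y = 42 − 54 = -12. Step 2 — v_11(-12) = 0 (factor: -12 = −(11^0 · 12); the sign does not affect v_p). Step 3 — |x − y|_11 = 11^{0} = 1.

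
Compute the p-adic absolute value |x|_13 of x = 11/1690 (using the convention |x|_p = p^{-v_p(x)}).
|11/1690|_13 = 169

Step 1 — compute v_13(x) by factoring powers of 13 out of the numerator and denominator: v_13(11/1690) = -2. Step 2 — apply |x|_p = p^{-v_p(x)} = 13^{2} = 169.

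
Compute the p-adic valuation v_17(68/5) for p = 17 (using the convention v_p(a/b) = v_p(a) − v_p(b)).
v_17(68/5) = 1

Factor powers of 17 from the numerator and denominator of the reduced fraction: 68 = 17^1 · 4 and 5 = 17^0 · 5. Apply v_p(a/b) = v_p(a) − v_p(b): v_17(68/5) = 1 − 0 = 1.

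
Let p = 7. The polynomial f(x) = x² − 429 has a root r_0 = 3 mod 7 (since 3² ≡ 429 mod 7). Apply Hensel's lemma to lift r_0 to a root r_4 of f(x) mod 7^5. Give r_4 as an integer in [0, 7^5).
r_4 = 12176 (mod 16807)

Hensel's recurrence: r_{i+1} = r_i − f(r_i)·(f′(r_i))^{-1} mod 7^{i+2}, with f′(x) = 2x. Iterate:
  r_0 = 3 (mod 7)
  r_1 = 24 (mod 49)
  r_2 = 171 (mod 343)
  r_3 = 171 (mod 2401)
  r_4 = 12176 (mod 16807)
Final: r_4 = 12176, and one checks f(r_4) ≡ 0 mod 7^5.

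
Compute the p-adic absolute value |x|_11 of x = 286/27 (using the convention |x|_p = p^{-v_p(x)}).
|286/27|_11 = 1/11

Step 1 — compute v_11(x) by factoring powers of 11 out of the numerator and denominator: v_11(286/27) = 1. Step 2 — apply |x|_p = p^{-v_p(x)} = 11^{-1} = 1/11.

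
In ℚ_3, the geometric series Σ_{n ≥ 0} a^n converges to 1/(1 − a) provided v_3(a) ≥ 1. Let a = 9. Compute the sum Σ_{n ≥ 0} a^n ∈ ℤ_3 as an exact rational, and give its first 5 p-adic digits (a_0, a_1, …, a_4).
Σ a^n = 1/(1 − a) = -1/8;  first 5 digits = (1, 0, 1, 0, 1)

v_3(a) = 2 ≥ 1, so the series converges in ℤ_3 to 1/(1 − a) = 1/(1 − 9) = -1/8. Expand this rational in ℤ_3: compute digits iteratively via d_i = x_i mod 3, x_{i+1} = (x_i − d_i)/3. The first 5 digits are (1, 0, 1, 0, 1).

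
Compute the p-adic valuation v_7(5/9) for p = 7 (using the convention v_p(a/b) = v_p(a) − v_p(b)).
v_7(5/9) = 0

Factor powers of 7 from the numerator and denominator of the reduced fraction: 5 = 7^0 · 5 and 9 = 7^0 · 9. Apply v_p(a/b) = v_p(a) − v_p(b): v_7(5/9) = 0 − 0 = 0.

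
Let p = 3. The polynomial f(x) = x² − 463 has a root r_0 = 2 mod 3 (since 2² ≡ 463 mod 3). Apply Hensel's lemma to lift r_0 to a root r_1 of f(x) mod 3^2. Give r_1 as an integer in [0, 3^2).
r_1 = 2 (mod 9)

Hensel's recurrence: r_{i+1} = r_i − f(r_i)·(f′(r_i))^{-1} mod 3^{i+2}, with f′(x) = 2x. Iterate:
  r_0 = 2 (mod 3)
  r_1 = 2 (mod 9)
Final: r_1 = 2, and one checks f(r_1) ≡ 0 mod 3^2.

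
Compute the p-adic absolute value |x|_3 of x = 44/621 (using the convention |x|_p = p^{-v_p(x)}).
|44/621|_3 = 27

Step 1 — compute v_3(x) by factoring powers of 3 out of the numerator and denominator: v_3(44/621) = -3. Step 2 — apply |x|_p = p^{-v_p(x)} = 3^{3} = 27.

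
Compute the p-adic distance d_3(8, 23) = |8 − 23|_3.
d_3(8, 23) = 1/3

Step 1 — x − y = 8 − 23 = -15. Step 2 — v_3(-15) = 1 (factor: -15 = −(3^1 · 5); the sign does not affect v_p). Step 3 — |x − y|_3 = 3^{-1} = 1/3.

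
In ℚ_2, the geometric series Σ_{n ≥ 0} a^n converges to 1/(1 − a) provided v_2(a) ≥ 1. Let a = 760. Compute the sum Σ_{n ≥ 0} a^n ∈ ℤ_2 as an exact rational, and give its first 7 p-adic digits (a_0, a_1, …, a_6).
Σ a^n = 1/(1 − a) = -1/759;  first 7 digits = (1, 0, 0, 1, 1, 1, 0)

v_2(a) = 3 ≥ 1, so the series converges in ℤ_2 to 1/(1 − a) = 1/(1 − 760) = -1/759. Expand this rational in ℤ_2: compute digits iteratively via d_i = x_i mod 2, x_{i+1} = (x_i − d_i)/2. The first 7 digits are (1, 0, 0, 1, 1, 1, 0).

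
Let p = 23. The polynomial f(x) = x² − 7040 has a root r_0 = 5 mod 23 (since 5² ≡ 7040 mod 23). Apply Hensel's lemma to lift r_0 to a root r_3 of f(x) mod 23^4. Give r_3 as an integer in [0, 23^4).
r_3 = 239550 (mod 279841)

Hensel's recurrence: r_{i+1} = r_i − f(r_i)·(f′(r_i))^{-1} mod 23^{i+2}, with f′(x) = 2x. Iterate:
  r_0 = 5 (mod 23)
  r_1 = 442 (mod 529)
  r_2 = 8377 (mod 12167)
  r_3 = 239550 (mod 279841)
Final: r_3 = 239550, and one checks f(r_3) ≡ 0 mod 23^4.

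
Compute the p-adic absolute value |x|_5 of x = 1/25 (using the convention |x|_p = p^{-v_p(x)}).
|1/25|_5 = 25

Step 1 — compute v_5(x) by factoring powers of 5 out of the numerator and denominator: v_5(1/25) = -2. Step 2 — apply |x|_p = p^{-v_p(x)} = 5^{2} = 25.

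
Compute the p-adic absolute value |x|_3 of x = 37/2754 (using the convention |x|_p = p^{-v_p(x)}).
|37/2754|_3 = 81

Step 1 — compute v_3(x) by factoring powers of 3 out of the numerator and denominator: v_3(37/2754) = -4. Step 2 — apply |x|_p = p^{-v_p(x)} = 3^{4} = 81.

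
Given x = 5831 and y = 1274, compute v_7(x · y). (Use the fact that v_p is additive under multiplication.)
v_7(7428694) = 5

v_p(x) = 3 (factor: 5831 = 7^3 · 17); v_p(y) = 2 (factor: 1274 = 7^2 · 26). Additivity: v_p(xy) = v_p(x) + v_p(y) = 3 + 2 = 5. (Direct check: xy = 7428694 = 7^5 · (442).)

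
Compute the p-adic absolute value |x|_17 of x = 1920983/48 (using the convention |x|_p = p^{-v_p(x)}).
|1920983/48|_17 = 1/83521

Step 1 — compute v_17(x) by factoring powers of 17 out of the numerator and denominator: v_17(1920983/48) = 4. Step 2 — apply |x|_p = p^{-v_p(x)} = 17^{-4} = 1/83521.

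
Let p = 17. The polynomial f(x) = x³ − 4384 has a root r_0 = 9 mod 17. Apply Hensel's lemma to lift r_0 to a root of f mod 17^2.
r_1 = 162 (mod 289)

Hensel: r_{i+1} = r_i − f(r_i)/f′(r_i) mod 17^{i+2}, where f′(x) = 3x². Iterate:
  r_0 = 9 (mod 17)
  r_1 = 162 (mod 289)
Final: r = 162 with f(r) ≡ 0 mod 17^2.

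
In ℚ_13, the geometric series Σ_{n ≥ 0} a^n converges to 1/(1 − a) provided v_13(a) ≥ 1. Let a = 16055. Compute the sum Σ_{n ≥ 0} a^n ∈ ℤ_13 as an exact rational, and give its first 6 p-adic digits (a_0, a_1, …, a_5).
Σ a^n = 1/(1 − a) = -1/16054;  first 6 digits = (1, 0, 4, 7, 3, 5)

v_13(a) = 2 ≥ 1, so the series converges in ℤ_13 to 1/(1 − a) = 1/(1 − 16055) = -1/16054. Expand this rational in ℤ_13: compute digits iteratively via d_i = x_i mod 13, x_{i+1} = (x_i − d_i)/13. The first 6 digits are (1, 0, 4, 7, 3, 5).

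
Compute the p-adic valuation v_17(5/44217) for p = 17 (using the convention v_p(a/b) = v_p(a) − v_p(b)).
v_17(5/44217) = -3

Factor powers of 17 from the numerator and denominator of the reduced fraction: 5 = 17^0 · 5 and 44217 = 17^3 · 9. Apply v_p(a/b) = v_p(a) − v_p(b): v_17(5/44217) = 0 − 3 = -3.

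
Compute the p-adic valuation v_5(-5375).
v_5(-5375) = 3

v_5(n) is the largest exponent k such that 5^k divides n. Factor out: -5375 = -5^3 · 43. (Sign doesn't affect v_p.) So v_5(-5375) = 3.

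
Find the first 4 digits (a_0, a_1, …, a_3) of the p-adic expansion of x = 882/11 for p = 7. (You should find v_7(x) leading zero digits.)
(a_0, …, a_3) = (0, 0, 1, 2)

v_7(882/11) = 2, so a_0 = ... = a_1 = 0. Factor out: x = 7^2 · u with u = 18/11 a unit in ℤ_7. Expand u iteratively via a_{v+i} = u_i mod 7, u_{i+1} = (u_i − a_{v+i})/7:
  u_0 = 18/11;  a_2 = 1;  u_1 = (u_0 − 1)/7 = 1/11
  u_1 = 1/11;  a_3 = 2;  u_2 = (u_1 − 2)/7 = -3/11
Digits: (0, 0, 1, 2).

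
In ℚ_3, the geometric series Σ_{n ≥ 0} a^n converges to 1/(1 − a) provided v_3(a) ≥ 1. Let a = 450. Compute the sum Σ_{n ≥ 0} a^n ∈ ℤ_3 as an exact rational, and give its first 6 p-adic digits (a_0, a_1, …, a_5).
Σ a^n = 1/(1 − a) = -1/449;  first 6 digits = (1, 0, 2, 1, 0, 1)

v_3(a) = 2 ≥ 1, so the series converges in ℤ_3 to 1/(1 − a) = 1/(1 − 450) = -1/449. Expand this rational in ℤ_3: compute digits iteratively via d_i = x_i mod 3, x_{i+1} = (x_i − d_i)/3. The first 6 digits are (1, 0, 2, 1, 0, 1).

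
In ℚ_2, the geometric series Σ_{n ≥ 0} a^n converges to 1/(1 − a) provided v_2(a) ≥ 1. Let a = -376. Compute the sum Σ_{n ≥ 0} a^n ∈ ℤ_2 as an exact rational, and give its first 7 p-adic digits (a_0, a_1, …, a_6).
Σ a^n = 1/(1 − a) = 1/377;  first 7 digits = (1, 0, 0, 1, 0, 0, 1)

v_2(a) = 3 ≥ 1, so the series converges in ℤ_2 to 1/(1 − a) = 1/(1 − (-376)) = 1/377. Expand this rational in ℤ_2: compute digits iteratively via d_i = x_i mod 2, x_{i+1} = (x_i − d_i)/2. The first 7 digits are (1, 0, 0, 1, 0, 0, 1).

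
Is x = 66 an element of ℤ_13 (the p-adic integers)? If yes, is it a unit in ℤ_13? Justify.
x ∈ ℤ_13^× (unit); v_13(x) = 0

ℤ_13 = {x ∈ ℚ_13 : v_13(x) ≥ 0} and ℤ_13^× = {x ∈ ℤ_13 : v_13(x) = 0}. Here v_13(66) = v_13(num) − v_13(den) = 0; compare against these criteria.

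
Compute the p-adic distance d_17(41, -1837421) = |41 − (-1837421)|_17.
d_17(41, -1837421) = 1/83521

Step 1 — x − y = 41 − (-1837421) = 1837462. Step 2 — v_17(1837462) = 4 (factor: 1837462 = (17^4 · 22); the sign does not affect v_p). Step 3 — |x − y|_17 = 17^{-4} = 1/83521.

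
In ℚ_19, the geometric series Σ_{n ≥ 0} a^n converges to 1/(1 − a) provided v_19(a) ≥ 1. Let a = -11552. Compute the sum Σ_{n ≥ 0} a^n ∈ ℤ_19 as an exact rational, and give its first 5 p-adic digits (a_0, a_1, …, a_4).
Σ a^n = 1/(1 − a) = 1/11553;  first 5 digits = (1, 0, 6, 17, 16)

v_19(a) = 2 ≥ 1, so the series converges in ℤ_19 to 1/(1 − a) = 1/(1 − (-11552)) = 1/11553. Expand this rational in ℤ_19: compute digits iteratively via d_i = x_i mod 19, x_{i+1} = (x_i − d_i)/19. The first 5 digits are (1, 0, 6, 17, 16).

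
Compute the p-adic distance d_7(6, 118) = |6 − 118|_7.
d_7(6, 118) = 1/7

Step 1 — x − y = 6 − 118 = -112. Step 2 — v_7(-112) = 1 (factor: -112 = −(7^1 · 16); the sign does not affect v_p). Step 3 — |x − y|_7 = 7^{-1} = 1/7.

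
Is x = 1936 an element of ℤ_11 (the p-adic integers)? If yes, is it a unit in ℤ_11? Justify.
x ∈ ℤ_11 but not a unit; v_11(x) = 2 > 0

ℤ_11 = {x ∈ ℚ_11 : v_11(x) ≥ 0} and ℤ_11^× = {x ∈ ℤ_11 : v_11(x) = 0}. Here v_11(1936) = v_11(num) − v_11(den) = 2; compare against these criteria.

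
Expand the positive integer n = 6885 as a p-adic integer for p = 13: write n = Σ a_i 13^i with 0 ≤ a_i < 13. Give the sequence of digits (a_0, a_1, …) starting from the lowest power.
(a_0, a_1, …) = (8, 9, 1, 3)

Repeated division by 13 gives the digits low-to-high: 6885 = 8 + 9·13^1 + 1·13^2 + 3·13^3. Digit sequence: (8, 9, 1, 3).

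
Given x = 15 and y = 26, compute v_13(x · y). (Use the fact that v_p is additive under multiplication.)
v_13(390) = 1

v_p(x) = 0 (factor: 15 = 13^0 · 15); v_p(y) = 1 (factor: 26 = 13^1 · 2). Additivity: v_p(xy) = v_p(x) + v_p(y) = 0 + 1 = 1. (Direct check: xy = 390 = 13^1 · (30).)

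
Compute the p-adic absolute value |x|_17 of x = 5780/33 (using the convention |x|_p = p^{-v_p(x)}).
|5780/33|_17 = 1/289

Step 1 — compute v_17(x) by factoring powers of 17 out of the numerator and denominator: v_17(5780/33) = 2. Step 2 — apply |x|_p = p^{-v_p(x)} = 17^{-2} = 1/289.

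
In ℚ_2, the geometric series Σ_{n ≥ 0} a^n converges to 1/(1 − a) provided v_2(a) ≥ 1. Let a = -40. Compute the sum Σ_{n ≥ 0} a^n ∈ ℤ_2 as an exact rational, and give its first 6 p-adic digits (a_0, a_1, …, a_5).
Σ a^n = 1/(1 − a) = 1/41;  first 6 digits = (1, 0, 0, 1, 1, 0)

v_2(a) = 3 ≥ 1, so the series converges in ℤ_2 to 1/(1 − a) = 1/(1 − (-40)) = 1/41. Expand this rational in ℤ_2: compute digits iteratively via d_i = x_i mod 2, x_{i+1} = (x_i − d_i)/2. The first 6 digits are (1, 0, 0, 1, 1, 0).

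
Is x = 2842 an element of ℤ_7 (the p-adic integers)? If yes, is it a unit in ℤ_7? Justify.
x ∈ ℤ_7 but not a unit; v_7(x) = 2 > 0

ℤ_7 = {x ∈ ℚ_7 : v_7(x) ≥ 0} and ℤ_7^× = {x ∈ ℤ_7 : v_7(x) = 0}. Here v_7(2842) = v_7(num) − v_7(den) = 2; compare against these criteria.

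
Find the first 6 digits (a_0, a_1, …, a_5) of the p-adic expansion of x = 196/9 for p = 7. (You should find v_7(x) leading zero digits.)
(a_0, …, a_5) = (0, 0, 2, 6, 3, 1)

v_7(196/9) = 2, so a_0 = ... = a_1 = 0. Factor out: x = 7^2 · u with u = 4/9 a unit in ℤ_7. Expand u iteratively via a_{v+i} = u_i mod 7, u_{i+1} = (u_i − a_{v+i})/7:
  u_0 = 4/9;  a_2 = 2;  u_1 = (u_0 − 2)/7 = -2/9
  u_1 = -2/9;  a_3 = 6;  u_2 = (u_1 − 6)/7 = -8/9
  u_2 = -8/9;  a_4 = 3;  u_3 = (u_2 − 3)/7 = -5/9
  u_3 = -5/9;  a_5 = 1;  u_4 = (u_3 − 1)/7 = -2/9
Digits: (0, 0, 2, 6, 3, 1).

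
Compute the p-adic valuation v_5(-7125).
v_5(-7125) = 3

v_5(n) is the largest exponent k such that 5^k divides n. Factor out: -7125 = -5^3 · 57. (Sign doesn't affect v_p.) So v_5(-7125) = 3.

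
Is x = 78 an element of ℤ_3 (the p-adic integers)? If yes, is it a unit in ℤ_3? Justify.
x ∈ ℤ_3 but not a unit; v_3(x) = 1 > 0

ℤ_3 = {x ∈ ℚ_3 : v_3(x) ≥ 0} and ℤ_3^× = {x ∈ ℤ_3 : v_3(x) = 0}. Here v_3(78) = v_3(num) − v_3(den) = 1; compare against these criteria.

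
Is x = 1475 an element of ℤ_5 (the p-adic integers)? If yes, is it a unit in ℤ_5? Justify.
x ∈ ℤ_5 but not a unit; v_5(x) = 2 > 0

ℤ_5 = {x ∈ ℚ_5 : v_5(x) ≥ 0} and ℤ_5^× = {x ∈ ℤ_5 : v_5(x) = 0}. Here v_5(1475) = v_5(num) − v_5(den) = 2; compare against these criteria.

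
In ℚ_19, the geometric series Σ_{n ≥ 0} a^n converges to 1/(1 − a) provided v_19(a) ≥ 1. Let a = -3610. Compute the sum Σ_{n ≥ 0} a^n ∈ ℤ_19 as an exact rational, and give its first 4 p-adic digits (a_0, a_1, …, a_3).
Σ a^n = 1/(1 − a) = 1/3611;  first 4 digits = (1, 0, 9, 18)

v_19(a) = 2 ≥ 1, so the series converges in ℤ_19 to 1/(1 − a) = 1/(1 − (-3610)) = 1/3611. Expand this rational in ℤ_19: compute digits iteratively via d_i = x_i mod 19, x_{i+1} = (x_i − d_i)/19. The first 4 digits are (1, 0, 9, 18).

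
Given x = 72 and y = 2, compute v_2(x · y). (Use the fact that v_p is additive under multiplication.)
v_2(144) = 4

v_p(x) = 3 (factor: 72 = 2^3 · 9); v_p(y) = 1 (factor: 2 = 2^1 · 1). Additivity: v_p(xy) = v_p(x) + v_p(y) = 3 + 1 = 4. (Direct check: xy = 144 = 2^4 · (9).)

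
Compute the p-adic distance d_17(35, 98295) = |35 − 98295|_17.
d_17(35, 98295) = 1/4913

Step 1 — x − y = 35 − 98295 = -98260. Step 2 — v_17(-98260) = 3 (factor: -98260 = −(17^3 · 20); the sign does not affect v_p). Step 3 — |x − y|_17 = 17^{-3} = 1/4913.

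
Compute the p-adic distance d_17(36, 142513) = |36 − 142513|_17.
d_17(36, 142513) = 1/4913

Step 1 — x − y = 36 − 142513 = -142477. Step 2 — v_17(-142477) = 3 (factor: -142477 = −(17^3 · 29); the sign does not affect v_p). Step 3 — |x − y|_17 = 17^{-3} = 1/4913.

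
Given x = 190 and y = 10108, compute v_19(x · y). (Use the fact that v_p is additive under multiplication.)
v_19(1920520) = 3

v_p(x) = 1 (factor: 190 = 19^1 · 10); v_p(y) = 2 (factor: 10108 = 19^2 · 28). Additivity: v_p(xy) = v_p(x) + v_p(y) = 1 + 2 = 3. (Direct check: xy = 1920520 = 19^3 · (280).)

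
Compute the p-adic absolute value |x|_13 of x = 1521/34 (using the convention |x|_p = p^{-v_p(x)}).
|1521/34|_13 = 1/169

Step 1 — compute v_13(x) by factoring powers of 13 out of the numerator and denominator: v_13(1521/34) = 2. Step 2 — apply |x|_p = p^{-v_p(x)} = 13^{-2} = 1/169.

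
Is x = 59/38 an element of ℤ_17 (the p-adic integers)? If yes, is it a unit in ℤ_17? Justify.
x ∈ ℤ_17^× (unit); v_17(x) = 0

ℤ_17 = {x ∈ ℚ_17 : v_17(x) ≥ 0} and ℤ_17^× = {x ∈ ℤ_17 : v_17(x) = 0}. Here v_17(59/38) = v_17(num) − v_17(den) = 0; compare against these criteria.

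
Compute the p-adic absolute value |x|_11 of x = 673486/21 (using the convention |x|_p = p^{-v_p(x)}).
|673486/21|_11 = 1/14641

Step 1 — compute v_11(x) by factoring powers of 11 out of the numerator and denominator: v_11(673486/21) = 4. Step 2 — apply |x|_p = p^{-v_p(x)} = 11^{-4} = 1/14641.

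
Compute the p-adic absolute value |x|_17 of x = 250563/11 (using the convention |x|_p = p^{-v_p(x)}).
|250563/11|_17 = 1/83521

Step 1 — compute v_17(x) by factoring powers of 17 out of the numerator and denominator: v_17(250563/11) = 4. Step 2 — apply |x|_p = p^{-v_p(x)} = 17^{-4} = 1/83521.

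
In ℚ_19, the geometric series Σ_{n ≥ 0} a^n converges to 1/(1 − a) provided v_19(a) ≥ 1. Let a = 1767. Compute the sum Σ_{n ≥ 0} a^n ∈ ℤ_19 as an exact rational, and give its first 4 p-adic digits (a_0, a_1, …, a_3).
Σ a^n = 1/(1 − a) = -1/1766;  first 4 digits = (1, 17, 8, 10)

v_19(a) = 1 ≥ 1, so the series converges in ℤ_19 to 1/(1 − a) = 1/(1 − 1767) = -1/1766. Expand this rational in ℤ_19: compute digits iteratively via d_i = x_i mod 19, x_{i+1} = (x_i − d_i)/19. The first 4 digits are (1, 17, 8, 10).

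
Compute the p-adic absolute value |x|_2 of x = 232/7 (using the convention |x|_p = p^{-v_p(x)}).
|232/7|_2 = 1/8

Step 1 — compute v_2(x) by factoring powers of 2 out of the numerator and denominator: v_2(232/7) = 3. Step 2 — apply |x|_p = p^{-v_p(x)} = 2^{-3} = 1/8.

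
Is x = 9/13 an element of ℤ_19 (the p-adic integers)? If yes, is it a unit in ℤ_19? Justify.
x ∈ ℤ_19^× (unit); v_19(x) = 0

ℤ_19 = {x ∈ ℚ_19 : v_19(x) ≥ 0} and ℤ_19^× = {x ∈ ℤ_19 : v_19(x) = 0}. Here v_19(9/13) = v_19(num) − v_19(den) = 0; compare against these criteria.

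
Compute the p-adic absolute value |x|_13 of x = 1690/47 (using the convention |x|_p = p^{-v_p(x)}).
|1690/47|_13 = 1/169

Step 1 — compute v_13(x) by factoring powers of 13 out of the numerator and denominator: v_13(1690/47) = 2. Step 2 — apply |x|_p = p^{-v_p(x)} = 13^{-2} = 1/169.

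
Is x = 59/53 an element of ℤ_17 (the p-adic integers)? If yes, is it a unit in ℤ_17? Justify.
x ∈ ℤ_17^× (unit); v_17(x) = 0

ℤ_17 = {x ∈ ℚ_17 : v_17(x) ≥ 0} and ℤ_17^× = {x ∈ ℤ_17 : v_17(x) = 0}. Here v_17(59/53) = v_17(num) − v_17(den) = 0; compare against these criteria.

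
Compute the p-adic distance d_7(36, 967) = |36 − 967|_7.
d_7(36, 967) = 1/49

Step 1 — x − y = 36 − 967 = -931. Step 2 — v_7(-931) = 2 (factor: -931 = −(7^2 · 19); the sign does not affect v_p). Step 3 — |x − y|_7 = 7^{-2} = 1/49.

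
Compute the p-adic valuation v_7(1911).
v_7(1911) = 2

v_7(n) is the largest exponent k such that 7^k divides n. Factor out: 1911 = 7^2 · 39. (Sign doesn't affect v_p.) So v_7(1911) = 2.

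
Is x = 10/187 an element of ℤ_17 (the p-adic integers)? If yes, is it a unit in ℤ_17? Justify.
x ∉ ℤ_17 (v_17(x) = -1 < 0)

ℤ_17 = {x ∈ ℚ_17 : v_17(x) ≥ 0} and ℤ_17^× = {x ∈ ℤ_17 : v_17(x) = 0}. Here v_17(10/187) = v_17(num) − v_17(den) = -1; compare against these criteria.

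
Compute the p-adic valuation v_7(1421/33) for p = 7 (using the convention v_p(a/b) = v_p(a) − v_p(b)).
v_7(1421/33) = 2

Factor powers of 7 from the numerator and denominator of the reduced fraction: 1421 = 7^2 · 29 and 33 = 7^0 · 33. Apply v_p(a/b) = v_p(a) − v_p(b): v_7(1421/33) = 2 − 0 = 2.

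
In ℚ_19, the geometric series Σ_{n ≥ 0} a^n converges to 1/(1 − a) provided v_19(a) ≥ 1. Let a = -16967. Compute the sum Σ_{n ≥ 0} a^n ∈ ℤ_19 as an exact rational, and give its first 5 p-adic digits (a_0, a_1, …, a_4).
Σ a^n = 1/(1 − a) = 1/16968;  first 5 digits = (1, 0, 10, 16, 4)

v_19(a) = 2 ≥ 1, so the series converges in ℤ_19 to 1/(1 − a) = 1/(1 − (-16967)) = 1/16968. Expand this rational in ℤ_19: compute digits iteratively via d_i = x_i mod 19, x_{i+1} = (x_i − d_i)/19. The first 5 digits are (1, 0, 10, 16, 4).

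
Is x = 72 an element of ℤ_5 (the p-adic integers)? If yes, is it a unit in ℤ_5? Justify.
x ∈ ℤ_5^× (unit); v_5(x) = 0

ℤ_5 = {x ∈ ℚ_5 : v_5(x) ≥ 0} and ℤ_5^× = {x ∈ ℤ_5 : v_5(x) = 0}. Here v_5(72) = v_5(num) − v_5(den) = 0; compare against these criteria.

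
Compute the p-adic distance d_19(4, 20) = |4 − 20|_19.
d_19(4, 20) = 1

Step 1 — x − y = 4 − 20 = -16. Step 2 — v_19(-16) = 0 (factor: -16 = −(19^0 · 16); the sign does not affect v_p). Step 3 — |x − y|_19 = 19^{0} = 1.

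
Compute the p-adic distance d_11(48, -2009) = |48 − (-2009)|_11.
d_11(48, -2009) = 1/121

Step 1 — x − y = 48 − (-2009) = 2057. Step 2 — v_11(2057) = 2 (factor: 2057 = (11^2 · 17); the sign does not affect v_p). Step 3 — |x − y|_11 = 11^{-2} = 1/121.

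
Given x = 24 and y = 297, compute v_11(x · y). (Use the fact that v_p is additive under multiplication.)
v_11(7128) = 1

v_p(x) = 0 (factor: 24 = 11^0 · 24); v_p(y) = 1 (factor: 297 = 11^1 · 27). Additivity: v_p(xy) = v_p(x) + v_p(y) = 0 + 1 = 1. (Direct check: xy = 7128 = 11^1 · (648).)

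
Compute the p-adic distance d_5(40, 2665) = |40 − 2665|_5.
d_5(40, 2665) = 1/125

Step 1 — x − y = 40 − 2665 = -2625. Step 2 — v_5(-2625) = 3 (factor: -2625 = −(5^3 · 21); the sign does not affect v_p). Step 3 — |x − y|_5 = 5^{-3} = 1/125.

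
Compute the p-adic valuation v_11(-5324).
v_11(-5324) = 3

v_11(n) is the largest exponent k such that 11^k divides n. Factor out: -5324 = -11^3 · 4. (Sign doesn't affect v_p.) So v_11(-5324) = 3.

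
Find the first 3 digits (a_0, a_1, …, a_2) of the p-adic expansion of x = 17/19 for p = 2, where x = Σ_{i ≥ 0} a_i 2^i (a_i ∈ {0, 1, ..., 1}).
(a_0, …, a_2) = (1, 1, 0)

v_2(17/19) = 0 (numerator and denominator both coprime to 2), so x ∈ ℤ_2^×. Compute digits iteratively via a_i = x_i mod 2, x_{i+1} = (x_i − a_i)/2, with x_0 = x:
  x_0 = 17/19;  a_0 = 1;  x_1 = (x_0 − 1)/2 = -1/19
  x_1 = -1/19;  a_1 = 1;  x_2 = (x_1 − 1)/2 = -10/19
  x_2 = -10/19;  a_2 = 0;  x_3 = (x_2 − 0)/2 = -5/19
Digits: (1, 1, 0).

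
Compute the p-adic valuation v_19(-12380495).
v_19(-12380495) = 5

v_19(n) is the largest exponent k such that 19^k divides n. Factor out: -12380495 = -19^5 · 5. (Sign doesn't affect v_p.) So v_19(-12380495) = 5.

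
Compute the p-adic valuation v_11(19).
v_11(19) = 0

v_11(n) is the largest exponent k such that 11^k divides n. Factor out: 19 = 11^0 · 19. (Sign doesn't affect v_p.) So v_11(19) = 0.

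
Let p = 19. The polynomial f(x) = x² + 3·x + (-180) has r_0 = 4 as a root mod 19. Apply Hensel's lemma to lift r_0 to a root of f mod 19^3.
r_2 = 6844 (mod 6859)

Hensel: r_{i+1} = r_i − f(r_i)·(f′(r_i))^{-1} mod 19^{i+2}, f′(x) = 2x + 3. Iterate:
  r_0 = 4 (mod 19)
  r_1 = 346 (mod 361)
  r_2 = 6844 (mod 6859)
Final: r = 6844 satisfies f(r) ≡ 0 mod 19^3.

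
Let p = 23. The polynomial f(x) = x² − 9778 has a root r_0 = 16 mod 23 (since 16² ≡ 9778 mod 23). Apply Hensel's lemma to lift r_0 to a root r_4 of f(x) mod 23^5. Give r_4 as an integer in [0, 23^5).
r_4 = 5999405 (mod 6436343)

Hensel's recurrence: r_{i+1} = r_i − f(r_i)·(f′(r_i))^{-1} mod 23^{i+2}, with f′(x) = 2x. Iterate:
  r_0 = 16 (mod 23)
  r_1 = 16 (mod 529)
  r_2 = 1074 (mod 12167)
  r_3 = 122744 (mod 279841)
  r_4 = 5999405 (mod 6436343)
Final: r_4 = 5999405, and one checks f(r_4) ≡ 0 mod 23^5.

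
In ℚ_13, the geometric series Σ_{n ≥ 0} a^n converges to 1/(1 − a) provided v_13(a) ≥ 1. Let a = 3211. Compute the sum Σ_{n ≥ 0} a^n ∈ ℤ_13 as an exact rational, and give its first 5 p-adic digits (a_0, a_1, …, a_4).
Σ a^n = 1/(1 − a) = -1/3210;  first 5 digits = (1, 0, 6, 1, 10)

v_13(a) = 2 ≥ 1, so the series converges in ℤ_13 to 1/(1 − a) = 1/(1 − 3211) = -1/3210. Expand this rational in ℤ_13: compute digits iteratively via d_i = x_i mod 13, x_{i+1} = (x_i − d_i)/13. The first 5 digits are (1, 0, 6, 1, 10).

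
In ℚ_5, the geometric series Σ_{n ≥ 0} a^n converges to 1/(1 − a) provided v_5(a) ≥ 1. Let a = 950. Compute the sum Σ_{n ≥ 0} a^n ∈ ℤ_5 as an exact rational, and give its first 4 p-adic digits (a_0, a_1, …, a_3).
Σ a^n = 1/(1 − a) = -1/949;  first 4 digits = (1, 0, 3, 2)

v_5(a) = 2 ≥ 1, so the series converges in ℤ_5 to 1/(1 − a) = 1/(1 − 950) = -1/949. Expand this rational in ℤ_5: compute digits iteratively via d_i = x_i mod 5, x_{i+1} = (x_i − d_i)/5. The first 4 digits are (1, 0, 3, 2).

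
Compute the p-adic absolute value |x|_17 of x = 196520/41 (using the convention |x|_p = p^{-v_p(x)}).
|196520/41|_17 = 1/4913

Step 1 — compute v_17(x) by factoring powers of 17 out of the numerator and denominator: v_17(196520/41) = 3. Step 2 — apply |x|_p = p^{-v_p(x)} = 17^{-3} = 1/4913.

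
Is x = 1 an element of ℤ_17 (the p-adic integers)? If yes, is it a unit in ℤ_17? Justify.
x ∈ ℤ_17^× (unit); v_17(x) = 0

ℤ_17 = {x ∈ ℚ_17 : v_17(x) ≥ 0} and ℤ_17^× = {x ∈ ℤ_17 : v_17(x) = 0}. Here v_17(1) = v_17(num) − v_17(den) = 0; compare against these criteria.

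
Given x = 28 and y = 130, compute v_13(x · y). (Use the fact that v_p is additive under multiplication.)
v_13(3640) = 1

v_p(x) = 0 (factor: 28 = 13^0 · 28); v_p(y) = 1 (factor: 130 = 13^1 · 10). Additivity: v_p(xy) = v_p(x) + v_p(y) = 0 + 1 = 1. (Direct check: xy = 3640 = 13^1 · (280).)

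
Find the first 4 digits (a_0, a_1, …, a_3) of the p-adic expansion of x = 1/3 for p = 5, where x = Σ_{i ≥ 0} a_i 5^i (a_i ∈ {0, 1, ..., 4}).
(a_0, …, a_3) = (2, 3, 1, 3)

v_5(1/3) = 0 (numerator and denominator both coprime to 5), so x ∈ ℤ_5^×. Compute digits iteratively via a_i = x_i mod 5, x_{i+1} = (x_i − a_i)/5, with x_0 = x:
  x_0 = 1/3;  a_0 = 2;  x_1 = (x_0 − 2)/5 = -1/3
  x_1 = -1/3;  a_1 = 3;  x_2 = (x_1 − 3)/5 = -2/3
  x_2 = -2/3;  a_2 = 1;  x_3 = (x_2 − 1)/5 = -1/3
  x_3 = -1/3;  a_3 = 3;  x_4 = (x_3 − 3)/5 = -2/3
Digits: (2, 3, 1, 3).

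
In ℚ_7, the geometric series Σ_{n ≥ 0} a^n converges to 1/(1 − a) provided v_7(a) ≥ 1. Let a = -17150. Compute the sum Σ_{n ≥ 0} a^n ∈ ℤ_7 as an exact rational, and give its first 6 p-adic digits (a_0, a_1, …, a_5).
Σ a^n = 1/(1 − a) = 1/17151;  first 6 digits = (1, 0, 0, 6, 6, 5)

v_7(a) = 3 ≥ 1, so the series converges in ℤ_7 to 1/(1 − a) = 1/(1 − (-17150)) = 1/17151. Expand this rational in ℤ_7: compute digits iteratively via d_i = x_i mod 7, x_{i+1} = (x_i − d_i)/7. The first 6 digits are (1, 0, 0, 6, 6, 5).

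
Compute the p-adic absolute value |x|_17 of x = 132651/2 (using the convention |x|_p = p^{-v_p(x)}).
|132651/2|_17 = 1/4913

Step 1 — compute v_17(x) by factoring powers of 17 out of the numerator and denominator: v_17(132651/2) = 3. Step 2 — apply |x|_p = p^{-v_p(x)} = 17^{-3} = 1/4913.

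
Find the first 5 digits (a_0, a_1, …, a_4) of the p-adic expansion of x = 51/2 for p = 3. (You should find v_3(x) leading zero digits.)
(a_0, …, a_4) = (0, 1, 1, 2, 1)

v_3(51/2) = 1, so a_0 = ... = a_0 = 0. Factor out: x = 3^1 · u with u = 17/2 a unit in ℤ_3. Expand u iteratively via a_{v+i} = u_i mod 3, u_{i+1} = (u_i − a_{v+i})/3:
  u_0 = 17/2;  a_1 = 1;  u_1 = (u_0 − 1)/3 = 5/2
  u_1 = 5/2;  a_2 = 1;  u_2 = (u_1 − 1)/3 = 1/2
  u_2 = 1/2;  a_3 = 2;  u_3 = (u_2 − 2)/3 = -1/2
  u_3 = -1/2;  a_4 = 1;  u_4 = (u_3 − 1)/3 = -1/2
Digits: (0, 1, 1, 2, 1).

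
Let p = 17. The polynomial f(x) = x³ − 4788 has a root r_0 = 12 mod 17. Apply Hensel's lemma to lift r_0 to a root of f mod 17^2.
r_1 = 284 (mod 289)

Hensel: r_{i+1} = r_i − f(r_i)/f′(r_i) mod 17^{i+2}, where f′(x) = 3x². Iterate:
  r_0 = 12 (mod 17)
  r_1 = 284 (mod 289)
Final: r = 284 with f(r) ≡ 0 mod 17^2.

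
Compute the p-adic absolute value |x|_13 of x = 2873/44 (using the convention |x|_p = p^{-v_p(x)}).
|2873/44|_13 = 1/169

Step 1 — compute v_13(x) by factoring powers of 13 out of the numerator and denominator: v_13(2873/44) = 2. Step 2 — apply |x|_p = p^{-v_p(x)} = 13^{-2} = 1/169.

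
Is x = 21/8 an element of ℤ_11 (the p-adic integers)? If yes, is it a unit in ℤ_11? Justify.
x ∈ ℤ_11^× (unit); v_11(x) = 0

ℤ_11 = {x ∈ ℚ_11 : v_11(x) ≥ 0} and ℤ_11^× = {x ∈ ℤ_11 : v_11(x) = 0}. Here v_11(21/8) = v_11(num) − v_11(den) = 0; compare against these criteria.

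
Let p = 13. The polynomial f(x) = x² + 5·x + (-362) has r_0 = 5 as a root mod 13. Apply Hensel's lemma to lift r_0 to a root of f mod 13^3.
r_2 = 161 (mod 2197)

Hensel: r_{i+1} = r_i − f(r_i)·(f′(r_i))^{-1} mod 13^{i+2}, f′(x) = 2x + 5. Iterate:
  r_0 = 5 (mod 13)
  r_1 = 161 (mod 169)
  r_2 = 161 (mod 2197)
Final: r = 161 satisfies f(r) ≡ 0 mod 13^3.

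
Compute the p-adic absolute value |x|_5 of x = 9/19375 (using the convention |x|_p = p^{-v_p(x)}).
|9/19375|_5 = 625

Step 1 — compute v_5(x) by factoring powers of 5 out of the numerator and denominator: v_5(9/19375) = -4. Step 2 — apply |x|_p = p^{-v_p(x)} = 5^{4} = 625.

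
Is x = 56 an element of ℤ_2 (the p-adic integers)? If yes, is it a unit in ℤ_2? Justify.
x ∈ ℤ_2 but not a unit; v_2(x) = 3 > 0

ℤ_2 = {x ∈ ℚ_2 : v_2(x) ≥ 0} and ℤ_2^× = {x ∈ ℤ_2 : v_2(x) = 0}. Here v_2(56) = v_2(num) − v_2(den) = 3; compare against these criteria.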